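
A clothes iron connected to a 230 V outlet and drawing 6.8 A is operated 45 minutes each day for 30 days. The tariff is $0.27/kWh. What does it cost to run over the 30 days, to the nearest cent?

Power = 6.8 A × 230 V = 1564 W = 1.564 kW
Runtime = 45 min × 30 = 1350 min = 22.5 h
Energy = 1.564 kW × 22.5 h = 35.19 kWh
Cost = 35.19 kWh × $0.27/kWh = $9.50

$9.50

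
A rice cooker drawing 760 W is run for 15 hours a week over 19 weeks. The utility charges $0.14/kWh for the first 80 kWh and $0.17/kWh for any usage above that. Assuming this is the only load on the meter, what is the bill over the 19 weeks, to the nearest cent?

Runtime = 15 h/week × 19 weeks = 285 h
Energy = 0.76 kW × 285 h = 216.6 kWh
Tier 1 (0–80 kWh): 80 × $0.14 = $11.2
Above 80 kWh: 136.6 × $0.17 = $23.222
Bill = $34.42

$34.42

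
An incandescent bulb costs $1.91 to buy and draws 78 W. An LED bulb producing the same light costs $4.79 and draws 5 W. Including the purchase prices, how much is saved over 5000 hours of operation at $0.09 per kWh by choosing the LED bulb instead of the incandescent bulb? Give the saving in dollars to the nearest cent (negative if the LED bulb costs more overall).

incandescent bulb: $1.91 + (78/1000) kW × 5000 h × $0.09 = $1.91 + $35.1 = $37.01
LED bulb: $4.79 + (5/1000) kW × 5000 h × $0.09 = $4.79 + $2.25 = $7.04
Saving = $37.01 − $7.04 = $29.97

$29.97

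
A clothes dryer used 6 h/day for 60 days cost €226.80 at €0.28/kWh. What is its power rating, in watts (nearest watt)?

Energy = €226.80 ÷ €0.28/kWh = 810 kWh
Runtime = 6 h/day × 60 days = 360 h
Power = 810 kWh ÷ 360 h = 2.25 kW = 2250 W

2250 W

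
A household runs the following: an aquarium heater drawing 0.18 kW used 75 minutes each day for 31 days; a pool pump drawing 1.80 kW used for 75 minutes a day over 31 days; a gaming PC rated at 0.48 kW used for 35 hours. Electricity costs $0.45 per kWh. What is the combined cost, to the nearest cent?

aquarium heater: Runtime = 75 min × 31 = 2325 min = 38.75 h
aquarium heater: 0.18 kW × 38.75 h = 6.975 kWh
pool pump: Runtime = 75 min × 31 = 2325 min = 38.75 h
pool pump: 1.8 kW × 38.75 h = 69.75 kWh
gaming PC: 0.48 kW × 35 h = 16.8 kWh
Total energy = 93.525 kWh
Cost = 93.525 × $0.45 = $42.09

$42.09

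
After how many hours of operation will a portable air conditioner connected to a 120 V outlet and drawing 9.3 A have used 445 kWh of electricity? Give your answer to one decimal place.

398.7 h

Power = 9.3 A × 120 V = 1116 W = 1.116 kW
Hours = 445 kWh ÷ 1.116 kW = 398.7 h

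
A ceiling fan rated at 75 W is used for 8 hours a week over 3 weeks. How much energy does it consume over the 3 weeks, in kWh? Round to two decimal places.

1.80 kWh

Runtime = 8 h/week × 3 weeks = 24 h
Energy = 0.075 kW × 24 h = 1.8 kWh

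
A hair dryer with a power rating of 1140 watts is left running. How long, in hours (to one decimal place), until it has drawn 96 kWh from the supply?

Hours = 96 kWh ÷ 1.14 kW = 84.2 h

84.2 h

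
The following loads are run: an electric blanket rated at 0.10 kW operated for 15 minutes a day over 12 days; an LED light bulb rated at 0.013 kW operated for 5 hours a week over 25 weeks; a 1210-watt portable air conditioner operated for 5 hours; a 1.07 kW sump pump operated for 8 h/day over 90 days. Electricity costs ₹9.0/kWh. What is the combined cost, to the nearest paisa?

₹7005.38

electric blanket: Runtime = 15 min × 12 = 180 min = 3 h
electric blanket: 0.1 kW × 3 h = 0.3 kWh
LED light bulb: Runtime = 5 h/week × 25 weeks = 125 h
LED light bulb: 0.013 kW × 125 h = 1.625 kWh
portable air conditioner: 1.21 kW × 5 h = 6.05 kWh
sump pump: Runtime = 8 h/day × 90 days = 720 h
sump pump: 1.07 kW × 720 h = 770.4 kWh
Total energy = 778.375 kWh
Cost = 778.375 × ₹9.0 = ₹7005.38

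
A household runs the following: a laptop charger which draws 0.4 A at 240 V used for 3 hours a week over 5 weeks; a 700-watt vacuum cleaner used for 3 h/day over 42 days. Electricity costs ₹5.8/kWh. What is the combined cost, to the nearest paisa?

laptop charger: Power = 0.4 A × 240 V = 96 W = 0.096 kW
laptop charger: Runtime = 3 h/week × 5 weeks = 15 h
laptop charger: 0.096 kW × 15 h = 1.44 kWh
vacuum cleaner: Runtime = 3 h/day × 42 days = 126 h
vacuum cleaner: 0.7 kW × 126 h = 88.2 kWh
Total energy = 89.64 kWh
Cost = 89.64 × ₹5.8 = ₹519.91

₹519.91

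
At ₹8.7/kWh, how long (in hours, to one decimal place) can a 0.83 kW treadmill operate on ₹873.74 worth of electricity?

121.0 h

Energy available = ₹873.74 ÷ ₹8.7/kWh = 100.4299 kWh
Hours = 100.4299 kWh ÷ 0.83 kW = 121.0 h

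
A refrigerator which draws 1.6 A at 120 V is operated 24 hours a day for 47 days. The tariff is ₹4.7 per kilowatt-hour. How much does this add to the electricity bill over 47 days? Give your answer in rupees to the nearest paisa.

₹1017.91

Power = 1.6 A × 120 V = 192 W = 0.192 kW
Runtime = 24 h × 47 = 1128 h
Energy = 0.192 kW × 1128 h = 216.576 kWh
Cost = 216.576 kWh × ₹4.7/kWh = ₹1017.91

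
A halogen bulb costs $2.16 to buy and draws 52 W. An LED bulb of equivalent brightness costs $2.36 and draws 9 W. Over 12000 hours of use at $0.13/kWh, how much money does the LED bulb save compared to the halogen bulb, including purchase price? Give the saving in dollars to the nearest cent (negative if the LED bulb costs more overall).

$66.88

halogen bulb: $2.16 + (52/1000) kW × 12000 h × $0.13 = $2.16 + $81.12 = $83.28
LED bulb: $2.36 + (9/1000) kW × 12000 h × $0.13 = $2.36 + $14.04 = $16.4
Saving = $83.28 − $16.4 = $66.88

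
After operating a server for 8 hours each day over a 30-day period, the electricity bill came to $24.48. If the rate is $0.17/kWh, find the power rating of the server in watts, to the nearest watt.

Energy = $24.48 ÷ $0.17/kWh = 144 kWh
Runtime = 8 h/day × 30 days = 240 h
Power = 144 kWh ÷ 240 h = 0.6 kW = 600 W

600 W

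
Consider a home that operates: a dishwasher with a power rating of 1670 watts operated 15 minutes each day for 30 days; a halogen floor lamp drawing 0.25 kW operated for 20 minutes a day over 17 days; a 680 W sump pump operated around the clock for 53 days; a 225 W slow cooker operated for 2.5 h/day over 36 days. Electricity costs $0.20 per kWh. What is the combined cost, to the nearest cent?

$179.83

dishwasher: Runtime = 15 min × 30 = 450 min = 7.5 h
dishwasher: 1.67 kW × 7.5 h = 12.525 kWh
halogen floor lamp: Runtime = 20 min × 17 = 340 min = 5.666666… h
halogen floor lamp: 0.25 kW × 5.666666… h = 1.416666… kWh
sump pump: Runtime = 24 h × 53 = 1272 h
sump pump: 0.68 kW × 1272 h = 864.96 kWh
slow cooker: Runtime = 2.5 h/day × 36 days = 90 h
slow cooker: 0.225 kW × 90 h = 20.25 kWh
Total energy = 899.151666… kWh
Cost = 899.151666… × $0.20 = $179.83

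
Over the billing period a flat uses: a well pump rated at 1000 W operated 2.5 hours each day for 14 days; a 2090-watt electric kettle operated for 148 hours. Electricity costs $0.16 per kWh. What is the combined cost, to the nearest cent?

$55.09

well pump: Runtime = 2.5 h/day × 14 days = 35 h
well pump: 1 kW × 35 h = 35 kWh
electric kettle: 2.09 kW × 148 h = 309.32 kWh
Total energy = 344.32 kWh
Cost = 344.32 × $0.16 = $55.09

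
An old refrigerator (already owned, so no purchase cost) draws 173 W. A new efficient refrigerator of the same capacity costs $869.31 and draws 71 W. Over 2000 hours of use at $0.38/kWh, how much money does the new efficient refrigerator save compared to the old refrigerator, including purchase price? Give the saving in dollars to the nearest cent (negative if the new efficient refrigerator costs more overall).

old refrigerator: $0.00 + (173/1000) kW × 2000 h × $0.38 = $0.00 + $131.48 = $131.48
new efficient refrigerator: $869.31 + (71/1000) kW × 2000 h × $0.38 = $869.31 + $53.96 = $923.27
Saving = $131.48 − $923.27 = −$791.79

-$791.79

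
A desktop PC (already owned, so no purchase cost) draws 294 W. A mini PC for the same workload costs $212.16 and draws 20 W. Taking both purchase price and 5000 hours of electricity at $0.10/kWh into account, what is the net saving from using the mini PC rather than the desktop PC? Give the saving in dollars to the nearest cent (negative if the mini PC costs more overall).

desktop PC: $0.00 + (294/1000) kW × 5000 h × $0.10 = $0.00 + $147 = $147
mini PC: $212.16 + (20/1000) kW × 5000 h × $0.10 = $212.16 + $10 = $222.16
Saving = $147 − $222.16 = −$75.16

-$75.16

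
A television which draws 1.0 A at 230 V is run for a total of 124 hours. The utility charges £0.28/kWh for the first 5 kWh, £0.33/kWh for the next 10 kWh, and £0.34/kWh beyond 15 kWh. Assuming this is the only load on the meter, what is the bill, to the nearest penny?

£9.30

Power = 1.0 A × 230 V = 230 W = 0.23 kW
Energy = 0.23 kW × 124 h = 28.52 kWh
Tier 1 (0–5 kWh): 5 × £0.28 = £1.4
Tier 2 (5–15 kWh): 10 × £0.33 = £3.3
Above 15 kWh: 13.52 × £0.34 = £4.5968
Bill = £9.30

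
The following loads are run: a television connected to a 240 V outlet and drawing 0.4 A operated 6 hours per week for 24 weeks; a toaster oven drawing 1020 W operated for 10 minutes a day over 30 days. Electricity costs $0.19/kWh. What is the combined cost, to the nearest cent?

$3.60

television: Power = 0.4 A × 240 V = 96 W = 0.096 kW
television: Runtime = 6 h/week × 24 weeks = 144 h
television: 0.096 kW × 144 h = 13.824 kWh
toaster oven: Runtime = 10 min × 30 = 300 min = 5 h
toaster oven: 1.02 kW × 5 h = 5.1 kWh
Total energy = 18.924 kWh
Cost = 18.924 × $0.19 = $3.60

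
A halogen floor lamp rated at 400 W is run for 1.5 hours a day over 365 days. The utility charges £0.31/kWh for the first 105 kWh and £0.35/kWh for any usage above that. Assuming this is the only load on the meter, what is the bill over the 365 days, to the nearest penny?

£72.45

Runtime = 1.5 h/day × 365 days = 547.5 h
Energy = 0.4 kW × 547.5 h = 219 kWh
Tier 1 (0–105 kWh): 105 × £0.31 = £32.55
Above 105 kWh: 114 × £0.35 = £39.9
Bill = £72.45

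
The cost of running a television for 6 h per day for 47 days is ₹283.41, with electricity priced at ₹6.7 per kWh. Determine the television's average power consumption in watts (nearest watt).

Energy = ₹283.41 ÷ ₹6.7/kWh = 42.3 kWh
Runtime = 6 h/day × 47 days = 282 h
Power = 42.3 kWh ÷ 282 h = 0.15 kW = 150 W

150 W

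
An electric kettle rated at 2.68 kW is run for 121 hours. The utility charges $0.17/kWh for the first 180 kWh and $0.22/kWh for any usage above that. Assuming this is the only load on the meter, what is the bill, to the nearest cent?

Energy = 2.68 kW × 121 h = 324.28 kWh
Tier 1 (0–180 kWh): 180 × $0.17 = $30.6
Above 180 kWh: 144.28 × $0.22 = $31.7416
Bill = $62.34

$62.34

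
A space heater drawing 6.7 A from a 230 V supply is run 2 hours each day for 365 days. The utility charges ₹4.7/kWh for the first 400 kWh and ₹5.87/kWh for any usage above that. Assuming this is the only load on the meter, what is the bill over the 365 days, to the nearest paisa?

₹6135.34

Power = 6.7 A × 230 V = 1541 W = 1.541 kW
Runtime = 2 h/day × 365 days = 730 h
Energy = 1.541 kW × 730 h = 1124.93 kWh
Tier 1 (0–400 kWh): 400 × ₹4.7 = ₹1880
Above 400 kWh: 724.93 × ₹5.87 = ₹4255.3391
Bill = ₹6135.34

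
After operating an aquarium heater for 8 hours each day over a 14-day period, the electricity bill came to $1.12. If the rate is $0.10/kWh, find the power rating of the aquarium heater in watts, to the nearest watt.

100 W

Energy = $1.12 ÷ $0.10/kWh = 11.2 kWh
Runtime = 8 h/day × 14 days = 112 h
Power = 11.2 kWh ÷ 112 h = 0.1 kW = 100 W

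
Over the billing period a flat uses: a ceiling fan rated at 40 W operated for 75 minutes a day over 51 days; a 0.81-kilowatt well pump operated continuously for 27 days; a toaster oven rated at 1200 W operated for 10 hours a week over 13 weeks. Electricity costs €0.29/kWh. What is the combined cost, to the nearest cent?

ceiling fan: Runtime = 75 min × 51 = 3825 min = 63.75 h
ceiling fan: 0.04 kW × 63.75 h = 2.55 kWh
well pump: Runtime = 24 h × 27 = 648 h
well pump: 0.81 kW × 648 h = 524.88 kWh
toaster oven: Runtime = 10 h/week × 13 weeks = 130 h
toaster oven: 1.2 kW × 130 h = 156 kWh
Total energy = 683.43 kWh
Cost = 683.43 × €0.29 = €198.19

€198.19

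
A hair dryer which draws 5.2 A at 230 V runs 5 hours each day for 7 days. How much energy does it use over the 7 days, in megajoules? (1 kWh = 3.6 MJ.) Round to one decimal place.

Power = 5.2 A × 230 V = 1196 W = 1.196 kW
Runtime = 5 h/day × 7 days = 35 h
Energy = 1.196 kW × 35 h = 41.86 kWh
= 41.86 × 3.6 MJ = 150.7 MJ

150.7 MJ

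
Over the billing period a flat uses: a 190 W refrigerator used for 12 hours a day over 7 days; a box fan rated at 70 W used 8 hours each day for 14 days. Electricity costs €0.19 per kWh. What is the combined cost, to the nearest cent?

refrigerator: Runtime = 12 h/day × 7 days = 84 h
refrigerator: 0.19 kW × 84 h = 15.96 kWh
box fan: Runtime = 8 h/day × 14 days = 112 h
box fan: 0.07 kW × 112 h = 7.84 kWh
Total energy = 23.8 kWh
Cost = 23.8 × €0.19 = €4.52

€4.52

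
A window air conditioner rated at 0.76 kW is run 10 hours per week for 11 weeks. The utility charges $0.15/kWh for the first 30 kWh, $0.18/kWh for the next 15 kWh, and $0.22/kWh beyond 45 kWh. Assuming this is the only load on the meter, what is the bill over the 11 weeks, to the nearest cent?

Runtime = 10 h/week × 11 weeks = 110 h
Energy = 0.76 kW × 110 h = 83.6 kWh
Tier 1 (0–30 kWh): 30 × $0.15 = $4.5
Tier 2 (30–45 kWh): 15 × $0.18 = $2.7
Above 45 kWh: 38.6 × $0.22 = $8.492
Bill = $15.69

$15.69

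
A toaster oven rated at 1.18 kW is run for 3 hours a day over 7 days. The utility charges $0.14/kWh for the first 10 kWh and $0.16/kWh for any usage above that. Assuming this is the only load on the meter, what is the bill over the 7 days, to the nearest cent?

Runtime = 3 h/day × 7 days = 21 h
Energy = 1.18 kW × 21 h = 24.78 kWh
Tier 1 (0–10 kWh): 10 × $0.14 = $1.4
Above 10 kWh: 14.78 × $0.16 = $2.3648
Bill = $3.76

$3.76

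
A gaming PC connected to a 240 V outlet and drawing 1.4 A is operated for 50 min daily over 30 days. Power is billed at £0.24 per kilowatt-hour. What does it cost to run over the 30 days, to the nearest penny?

Power = 1.4 A × 240 V = 336 W = 0.336 kW
Runtime = 50 min × 30 = 1500 min = 25 h
Energy = 0.336 kW × 25 h = 8.4 kWh
Cost = 8.4 kWh × £0.24/kWh = £2.02

£2.02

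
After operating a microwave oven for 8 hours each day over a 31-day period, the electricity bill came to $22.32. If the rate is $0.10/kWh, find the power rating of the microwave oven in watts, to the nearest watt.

Energy = $22.32 ÷ $0.10/kWh = 223.2 kWh
Runtime = 8 h/day × 31 days = 248 h
Power = 223.2 kWh ÷ 248 h = 0.9 kW = 900 W

900 W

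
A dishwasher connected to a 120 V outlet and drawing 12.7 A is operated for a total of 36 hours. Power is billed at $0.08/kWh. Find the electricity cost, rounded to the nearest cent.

$4.39

Power = 12.7 A × 120 V = 1524 W = 1.524 kW
Energy = 1.524 kW × 36 h = 54.864 kWh
Cost = 54.864 kWh × $0.08/kWh = $4.39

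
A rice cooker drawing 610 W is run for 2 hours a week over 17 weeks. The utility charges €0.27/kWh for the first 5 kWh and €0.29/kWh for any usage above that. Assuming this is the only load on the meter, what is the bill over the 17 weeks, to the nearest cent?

€5.91

Runtime = 2 h/week × 17 weeks = 34 h
Energy = 0.61 kW × 34 h = 20.74 kWh
Tier 1 (0–5 kWh): 5 × €0.27 = €1.35
Above 5 kWh: 15.74 × €0.29 = €4.5646
Bill = €5.91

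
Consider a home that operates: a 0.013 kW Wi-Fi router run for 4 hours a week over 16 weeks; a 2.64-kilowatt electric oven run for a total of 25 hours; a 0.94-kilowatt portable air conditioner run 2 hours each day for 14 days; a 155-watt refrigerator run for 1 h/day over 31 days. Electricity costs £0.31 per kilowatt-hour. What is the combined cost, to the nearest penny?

Wi-Fi router: Runtime = 4 h/week × 16 weeks = 64 h
Wi-Fi router: 0.013 kW × 64 h = 0.832 kWh
electric oven: 2.64 kW × 25 h = 66 kWh
portable air conditioner: Runtime = 2 h/day × 14 days = 28 h
portable air conditioner: 0.94 kW × 28 h = 26.32 kWh
refrigerator: Runtime = 1 h/day × 31 days = 31 h
refrigerator: 0.155 kW × 31 h = 4.805 kWh
Total energy = 97.957 kWh
Cost = 97.957 × £0.31 = £30.37

£30.37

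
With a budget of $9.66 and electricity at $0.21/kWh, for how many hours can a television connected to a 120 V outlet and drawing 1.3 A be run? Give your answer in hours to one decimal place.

Power = 1.3 A × 120 V = 156 W = 0.156 kW
Energy available = $9.66 ÷ $0.21/kWh = 46 kWh
Hours = 46 kWh ÷ 0.156 kW = 294.9 h

294.9 h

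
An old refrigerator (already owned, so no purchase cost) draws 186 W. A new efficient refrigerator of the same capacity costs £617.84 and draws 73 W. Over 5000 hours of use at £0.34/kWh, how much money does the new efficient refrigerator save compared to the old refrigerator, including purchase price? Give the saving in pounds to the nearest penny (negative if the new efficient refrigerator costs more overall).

old refrigerator: £0.00 + (186/1000) kW × 5000 h × £0.34 = £0.00 + £316.2 = £316.2
new efficient refrigerator: £617.84 + (73/1000) kW × 5000 h × £0.34 = £617.84 + £124.1 = £741.94
Saving = £316.2 − £741.94 = −£425.74

-£425.74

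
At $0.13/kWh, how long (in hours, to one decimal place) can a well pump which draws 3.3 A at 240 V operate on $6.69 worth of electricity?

65.0 h

Power = 3.3 A × 240 V = 792 W = 0.792 kW
Energy available = $6.69 ÷ $0.13/kWh = 51.4615 kWh
Hours = 51.4615 kWh ÷ 0.792 kW = 65.0 h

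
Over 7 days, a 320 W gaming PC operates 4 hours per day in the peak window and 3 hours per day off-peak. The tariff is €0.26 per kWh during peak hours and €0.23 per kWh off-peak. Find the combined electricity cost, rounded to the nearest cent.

Peak energy = 0.32 kW × 4 h × 7 = 8.96 kWh
Off-peak energy = 0.32 kW × 3 h × 7 = 6.72 kWh
Cost = 8.96 × €0.26 + 6.72 × €0.23 = €2.3296 + €1.5456 = €3.88

€3.88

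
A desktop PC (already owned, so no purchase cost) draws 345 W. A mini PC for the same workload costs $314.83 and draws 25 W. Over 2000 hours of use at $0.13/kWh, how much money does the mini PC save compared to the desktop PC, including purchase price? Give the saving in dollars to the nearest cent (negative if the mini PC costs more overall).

desktop PC: $0.00 + (345/1000) kW × 2000 h × $0.13 = $0.00 + $89.7 = $89.7
mini PC: $314.83 + (25/1000) kW × 2000 h × $0.13 = $314.83 + $6.5 = $321.33
Saving = $89.7 − $321.33 = −$231.63

-$231.63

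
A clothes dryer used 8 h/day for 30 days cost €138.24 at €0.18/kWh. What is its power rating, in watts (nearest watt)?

Energy = €138.24 ÷ €0.18/kWh = 768 kWh
Runtime = 8 h/day × 30 days = 240 h
Power = 768 kWh ÷ 240 h = 3.2 kW = 3200 W

3200 W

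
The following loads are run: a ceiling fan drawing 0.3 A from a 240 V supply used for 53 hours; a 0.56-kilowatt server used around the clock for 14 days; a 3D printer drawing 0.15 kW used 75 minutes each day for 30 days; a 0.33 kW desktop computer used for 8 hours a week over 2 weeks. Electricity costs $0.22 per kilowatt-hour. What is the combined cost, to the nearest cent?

$44.63

ceiling fan: Power = 0.3 A × 240 V = 72 W = 0.072 kW
ceiling fan: 0.072 kW × 53 h = 3.816 kWh
server: Runtime = 24 h × 14 = 336 h
server: 0.56 kW × 336 h = 188.16 kWh
3D printer: Runtime = 75 min × 30 = 2250 min = 37.5 h
3D printer: 0.15 kW × 37.5 h = 5.625 kWh
desktop computer: Runtime = 8 h/week × 2 weeks = 16 h
desktop computer: 0.33 kW × 16 h = 5.28 kWh
Total energy = 202.881 kWh
Cost = 202.881 × $0.22 = $44.63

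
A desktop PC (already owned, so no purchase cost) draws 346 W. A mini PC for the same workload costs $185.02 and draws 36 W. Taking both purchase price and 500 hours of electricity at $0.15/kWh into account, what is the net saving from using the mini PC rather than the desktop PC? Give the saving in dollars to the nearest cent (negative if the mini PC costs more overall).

-$161.77

desktop PC: $0.00 + (346/1000) kW × 500 h × $0.15 = $0.00 + $25.95 = $25.95
mini PC: $185.02 + (36/1000) kW × 500 h × $0.15 = $185.02 + $2.7 = $187.72
Saving = $25.95 − $187.72 = −$161.77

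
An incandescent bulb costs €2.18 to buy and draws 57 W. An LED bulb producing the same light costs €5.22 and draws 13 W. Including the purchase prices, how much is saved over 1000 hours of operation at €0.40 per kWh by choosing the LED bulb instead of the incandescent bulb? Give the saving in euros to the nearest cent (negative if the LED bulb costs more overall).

€14.56

incandescent bulb: €2.18 + (57/1000) kW × 1000 h × €0.40 = €2.18 + €22.8 = €24.98
LED bulb: €5.22 + (13/1000) kW × 1000 h × €0.40 = €5.22 + €5.2 = €10.42
Saving = €24.98 − €10.42 = €14.56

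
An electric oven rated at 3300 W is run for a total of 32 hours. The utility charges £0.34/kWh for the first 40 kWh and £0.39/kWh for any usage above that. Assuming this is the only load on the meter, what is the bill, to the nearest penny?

Energy = 3.3 kW × 32 h = 105.6 kWh
Tier 1 (0–40 kWh): 40 × £0.34 = £13.6
Above 40 kWh: 65.6 × £0.39 = £25.584
Bill = £39.18

£39.18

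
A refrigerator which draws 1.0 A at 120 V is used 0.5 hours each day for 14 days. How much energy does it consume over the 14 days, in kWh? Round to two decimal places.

0.84 kWh

Power = 1.0 A × 120 V = 120 W = 0.12 kW
Runtime = 0.5 h/day × 14 days = 7 h
Energy = 0.12 kW × 7 h = 0.84 kWh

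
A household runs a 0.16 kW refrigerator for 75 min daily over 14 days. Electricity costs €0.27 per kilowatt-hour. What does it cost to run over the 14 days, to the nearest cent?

Runtime = 75 min × 14 = 1050 min = 17.5 h
Energy = 0.16 kW × 17.5 h = 2.8 kWh
Cost = 2.8 kWh × €0.27/kWh = €0.76

€0.76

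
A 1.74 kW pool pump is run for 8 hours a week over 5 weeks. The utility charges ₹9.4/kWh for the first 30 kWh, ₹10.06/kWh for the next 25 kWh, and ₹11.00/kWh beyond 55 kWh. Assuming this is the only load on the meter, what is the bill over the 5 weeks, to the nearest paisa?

₹694.10

Runtime = 8 h/week × 5 weeks = 40 h
Energy = 1.74 kW × 40 h = 69.6 kWh
Tier 1 (0–30 kWh): 30 × ₹9.4 = ₹282
Tier 2 (30–55 kWh): 25 × ₹10.06 = ₹251.5
Above 55 kWh: 14.6 × ₹11.00 = ₹160.6
Bill = ₹694.10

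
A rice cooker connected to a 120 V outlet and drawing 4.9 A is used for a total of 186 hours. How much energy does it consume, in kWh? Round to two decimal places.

Power = 4.9 A × 120 V = 588 W = 0.588 kW
Energy = 0.588 kW × 186 h = 109.368 kWh ≈ 109.37 kWh

109.37 kWh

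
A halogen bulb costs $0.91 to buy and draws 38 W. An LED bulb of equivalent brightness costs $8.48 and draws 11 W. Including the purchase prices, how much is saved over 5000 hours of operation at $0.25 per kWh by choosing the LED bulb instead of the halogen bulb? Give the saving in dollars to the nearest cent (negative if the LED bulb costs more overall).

halogen bulb: $0.91 + (38/1000) kW × 5000 h × $0.25 = $0.91 + $47.5 = $48.41
LED bulb: $8.48 + (11/1000) kW × 5000 h × $0.25 = $8.48 + $13.75 = $22.23
Saving = $48.41 − $22.23 = $26.18

$26.18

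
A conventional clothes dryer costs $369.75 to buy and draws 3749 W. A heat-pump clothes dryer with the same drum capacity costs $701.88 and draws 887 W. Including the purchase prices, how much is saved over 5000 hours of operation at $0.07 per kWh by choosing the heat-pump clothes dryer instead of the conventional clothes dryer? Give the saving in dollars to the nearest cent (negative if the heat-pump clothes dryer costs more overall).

$669.57

conventional clothes dryer: $369.75 + (3749/1000) kW × 5000 h × $0.07 = $369.75 + $1312.15 = $1681.9
heat-pump clothes dryer: $701.88 + (887/1000) kW × 5000 h × $0.07 = $701.88 + $310.45 = $1012.33
Saving = $1681.9 − $1012.33 = $669.57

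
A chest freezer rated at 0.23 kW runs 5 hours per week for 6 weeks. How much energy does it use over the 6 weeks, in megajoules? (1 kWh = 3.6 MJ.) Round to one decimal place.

Runtime = 5 h/week × 6 weeks = 30 h
Energy = 0.23 kW × 30 h = 6.9 kWh
= 6.9 × 3.6 MJ = 24.8 MJ

24.8 MJ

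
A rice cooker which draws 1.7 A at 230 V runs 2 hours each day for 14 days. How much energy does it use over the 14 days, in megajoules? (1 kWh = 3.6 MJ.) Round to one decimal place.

39.4 MJ

Power = 1.7 A × 230 V = 391 W = 0.391 kW
Runtime = 2 h/day × 14 days = 28 h
Energy = 0.391 kW × 28 h = 10.948 kWh
= 10.948 × 3.6 MJ = 39.4 MJ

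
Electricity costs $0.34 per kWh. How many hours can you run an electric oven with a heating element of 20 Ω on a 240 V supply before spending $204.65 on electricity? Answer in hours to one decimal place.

209.0 h

Power = V²/R = 240²/20 = 2880 W = 2.88 kW
Energy available = $204.65 ÷ $0.34/kWh = 601.9118 kWh
Hours = 601.9118 kWh ÷ 2.88 kW = 209.0 h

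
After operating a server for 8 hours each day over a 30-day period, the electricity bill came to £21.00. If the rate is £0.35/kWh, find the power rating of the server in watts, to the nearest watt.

Energy = £21.00 ÷ £0.35/kWh = 60 kWh
Runtime = 8 h/day × 30 days = 240 h
Power = 60 kWh ÷ 240 h = 0.25 kW = 250 W

250 W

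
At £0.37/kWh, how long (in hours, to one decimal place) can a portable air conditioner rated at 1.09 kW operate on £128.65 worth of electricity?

319.0 h

Energy available = £128.65 ÷ £0.37/kWh = 347.7027 kWh
Hours = 347.7027 kWh ÷ 1.09 kW = 319.0 h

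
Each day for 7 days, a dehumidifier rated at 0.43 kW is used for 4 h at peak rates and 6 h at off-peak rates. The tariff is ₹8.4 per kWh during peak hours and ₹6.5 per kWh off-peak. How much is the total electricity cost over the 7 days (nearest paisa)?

₹218.53

Peak energy = 0.43 kW × 4 h × 7 = 12.04 kWh
Off-peak energy = 0.43 kW × 6 h × 7 = 18.06 kWh
Cost = 12.04 × ₹8.4 + 18.06 × ₹6.5 = ₹101.136 + ₹117.39 = ₹218.53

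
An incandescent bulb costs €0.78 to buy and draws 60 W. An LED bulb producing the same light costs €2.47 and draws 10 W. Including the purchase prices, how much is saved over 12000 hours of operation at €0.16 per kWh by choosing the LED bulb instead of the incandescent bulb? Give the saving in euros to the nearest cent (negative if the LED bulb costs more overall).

€94.31

incandescent bulb: €0.78 + (60/1000) kW × 12000 h × €0.16 = €0.78 + €115.2 = €115.98
LED bulb: €2.47 + (10/1000) kW × 12000 h × €0.16 = €2.47 + €19.2 = €21.67
Saving = €115.98 − €21.67 = €94.31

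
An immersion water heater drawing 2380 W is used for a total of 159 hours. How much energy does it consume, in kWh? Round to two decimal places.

378.42 kWh

Energy = 2.38 kW × 159 h = 378.42 kWh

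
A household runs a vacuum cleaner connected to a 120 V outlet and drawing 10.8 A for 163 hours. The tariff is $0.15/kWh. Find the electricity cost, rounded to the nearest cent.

$31.69

Power = 10.8 A × 120 V = 1296 W = 1.296 kW
Energy = 1.296 kW × 163 h = 211.248 kWh
Cost = 211.248 kWh × $0.15/kWh = $31.69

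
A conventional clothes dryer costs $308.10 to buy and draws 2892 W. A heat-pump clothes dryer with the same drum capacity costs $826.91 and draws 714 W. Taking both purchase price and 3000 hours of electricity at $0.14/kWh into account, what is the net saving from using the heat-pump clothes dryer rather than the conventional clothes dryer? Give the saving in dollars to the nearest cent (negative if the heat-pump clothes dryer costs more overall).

conventional clothes dryer: $308.10 + (2892/1000) kW × 3000 h × $0.14 = $308.10 + $1214.64 = $1522.74
heat-pump clothes dryer: $826.91 + (714/1000) kW × 3000 h × $0.14 = $826.91 + $299.88 = $1126.79
Saving = $1522.74 − $1126.79 = $395.95

$395.95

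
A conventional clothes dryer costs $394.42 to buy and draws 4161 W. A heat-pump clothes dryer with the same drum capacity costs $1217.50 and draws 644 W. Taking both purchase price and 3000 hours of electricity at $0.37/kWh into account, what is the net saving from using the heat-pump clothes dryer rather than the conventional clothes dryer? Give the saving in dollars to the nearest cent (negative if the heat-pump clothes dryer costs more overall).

conventional clothes dryer: $394.42 + (4161/1000) kW × 3000 h × $0.37 = $394.42 + $4618.71 = $5013.13
heat-pump clothes dryer: $1217.50 + (644/1000) kW × 3000 h × $0.37 = $1217.50 + $714.84 = $1932.34
Saving = $5013.13 − $1932.34 = $3080.79

$3080.79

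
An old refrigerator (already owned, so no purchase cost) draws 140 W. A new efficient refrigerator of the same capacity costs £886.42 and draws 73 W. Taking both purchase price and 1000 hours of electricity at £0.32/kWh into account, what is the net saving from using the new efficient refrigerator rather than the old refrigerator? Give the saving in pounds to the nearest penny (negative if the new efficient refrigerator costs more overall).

old refrigerator: £0.00 + (140/1000) kW × 1000 h × £0.32 = £0.00 + £44.8 = £44.8
new efficient refrigerator: £886.42 + (73/1000) kW × 1000 h × £0.32 = £886.42 + £23.36 = £909.78
Saving = £44.8 − £909.78 = −£864.98

-£864.98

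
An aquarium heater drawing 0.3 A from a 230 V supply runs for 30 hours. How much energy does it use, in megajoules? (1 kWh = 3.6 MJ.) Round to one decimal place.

7.5 MJ

Power = 0.3 A × 230 V = 69 W = 0.069 kW
Energy = 0.069 kW × 30 h = 2.07 kWh
= 2.07 × 3.6 MJ = 7.5 MJ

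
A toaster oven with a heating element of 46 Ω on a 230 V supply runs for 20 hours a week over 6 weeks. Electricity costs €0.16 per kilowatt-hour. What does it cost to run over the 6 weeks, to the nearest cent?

€22.08

Power = V²/R = 230²/46 = 1150 W = 1.15 kW
Runtime = 20 h/week × 6 weeks = 120 h
Energy = 1.15 kW × 120 h = 138 kWh
Cost = 138 kWh × €0.16/kWh = €22.08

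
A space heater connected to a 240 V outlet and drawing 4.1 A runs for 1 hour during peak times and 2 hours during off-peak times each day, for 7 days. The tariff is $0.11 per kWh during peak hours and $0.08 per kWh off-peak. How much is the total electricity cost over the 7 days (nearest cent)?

Power = 4.1 A × 240 V = 984 W = 0.984 kW
Peak energy = 0.984 kW × 1 h × 7 = 6.888 kWh
Off-peak energy = 0.984 kW × 2 h × 7 = 13.776 kWh
Cost = 6.888 × $0.11 + 13.776 × $0.08 = $0.75768 + $1.10208 = $1.86

$1.86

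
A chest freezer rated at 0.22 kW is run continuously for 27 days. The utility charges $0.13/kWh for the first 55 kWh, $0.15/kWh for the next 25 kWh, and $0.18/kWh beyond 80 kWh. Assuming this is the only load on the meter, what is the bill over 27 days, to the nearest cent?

$22.16

Runtime = 24 h × 27 = 648 h
Energy = 0.22 kW × 648 h = 142.56 kWh
Tier 1 (0–55 kWh): 55 × $0.13 = $7.15
Tier 2 (55–80 kWh): 25 × $0.15 = $3.75
Above 80 kWh: 62.56 × $0.18 = $11.2608
Bill = $22.16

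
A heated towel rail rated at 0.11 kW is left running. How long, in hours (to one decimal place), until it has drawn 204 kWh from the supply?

1854.5 h

Hours = 204 kWh ÷ 0.11 kW = 1854.5 h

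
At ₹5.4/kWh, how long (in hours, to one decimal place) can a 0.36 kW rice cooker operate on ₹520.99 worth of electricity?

Energy available = ₹520.99 ÷ ₹5.4/kWh = 96.4796 kWh
Hours = 96.4796 kWh ÷ 0.36 kW = 268.0 h

268.0 h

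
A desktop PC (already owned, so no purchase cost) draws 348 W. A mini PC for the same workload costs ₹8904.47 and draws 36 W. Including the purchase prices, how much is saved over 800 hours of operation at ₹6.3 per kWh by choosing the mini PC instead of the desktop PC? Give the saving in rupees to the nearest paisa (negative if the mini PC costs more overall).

desktop PC: ₹0.00 + (348/1000) kW × 800 h × ₹6.3 = ₹0.00 + ₹1753.92 = ₹1753.92
mini PC: ₹8904.47 + (36/1000) kW × 800 h × ₹6.3 = ₹8904.47 + ₹181.44 = ₹9085.91
Saving = ₹1753.92 − ₹9085.91 = −₹7331.99

-₹7331.99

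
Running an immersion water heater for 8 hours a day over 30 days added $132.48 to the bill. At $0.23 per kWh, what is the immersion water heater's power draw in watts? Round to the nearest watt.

Energy = $132.48 ÷ $0.23/kWh = 576 kWh
Runtime = 8 h/day × 30 days = 240 h
Power = 576 kWh ÷ 240 h = 2.4 kW = 2400 W

2400 W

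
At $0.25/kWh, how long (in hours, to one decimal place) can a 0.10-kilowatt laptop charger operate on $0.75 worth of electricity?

Energy available = $0.75 ÷ $0.25/kWh = 3 kWh
Hours = 3 kWh ÷ 0.1 kW = 30.0 h

30.0 h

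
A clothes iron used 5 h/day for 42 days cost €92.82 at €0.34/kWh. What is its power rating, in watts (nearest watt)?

Energy = €92.82 ÷ €0.34/kWh = 273 kWh
Runtime = 5 h/day × 42 days = 210 h
Power = 273 kWh ÷ 210 h = 1.3 kW = 1300 W

1300 W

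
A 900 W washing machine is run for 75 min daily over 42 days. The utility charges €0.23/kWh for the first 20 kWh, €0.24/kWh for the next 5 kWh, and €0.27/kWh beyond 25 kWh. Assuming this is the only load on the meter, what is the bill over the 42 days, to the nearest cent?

€11.81

Runtime = 75 min × 42 = 3150 min = 52.5 h
Energy = 0.9 kW × 52.5 h = 47.25 kWh
Tier 1 (0–20 kWh): 20 × €0.23 = €4.6
Tier 2 (20–25 kWh): 5 × €0.24 = €1.2
Above 25 kWh: 22.25 × €0.27 = €6.0075
Bill = €11.81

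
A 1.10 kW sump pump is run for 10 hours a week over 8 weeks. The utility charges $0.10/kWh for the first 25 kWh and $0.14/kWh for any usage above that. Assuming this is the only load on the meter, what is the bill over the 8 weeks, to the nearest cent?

Runtime = 10 h/week × 8 weeks = 80 h
Energy = 1.1 kW × 80 h = 88 kWh
Tier 1 (0–25 kWh): 25 × $0.10 = $2.5
Above 25 kWh: 63 × $0.14 = $8.82
Bill = $11.32

$11.32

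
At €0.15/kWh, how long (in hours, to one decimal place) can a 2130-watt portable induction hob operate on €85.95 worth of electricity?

269.0 h

Energy available = €85.95 ÷ €0.15/kWh = 573 kWh
Hours = 573 kWh ÷ 2.13 kW = 269.0 h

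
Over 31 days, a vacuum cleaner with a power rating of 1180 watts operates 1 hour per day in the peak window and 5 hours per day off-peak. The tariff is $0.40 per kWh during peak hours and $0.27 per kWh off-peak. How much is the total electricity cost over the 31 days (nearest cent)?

$64.02

Peak energy = 1.18 kW × 1 h × 31 = 36.58 kWh
Off-peak energy = 1.18 kW × 5 h × 31 = 182.9 kWh
Cost = 36.58 × $0.40 + 182.9 × $0.27 = $14.632 + $49.383 = $64.02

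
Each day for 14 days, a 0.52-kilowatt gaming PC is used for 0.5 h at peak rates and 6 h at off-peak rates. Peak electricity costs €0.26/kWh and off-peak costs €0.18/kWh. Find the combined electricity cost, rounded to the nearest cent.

Peak energy = 0.52 kW × 0.5 h × 14 = 3.64 kWh
Off-peak energy = 0.52 kW × 6 h × 14 = 43.68 kWh
Cost = 3.64 × €0.26 + 43.68 × €0.18 = €0.9464 + €7.8624 = €8.81

€8.81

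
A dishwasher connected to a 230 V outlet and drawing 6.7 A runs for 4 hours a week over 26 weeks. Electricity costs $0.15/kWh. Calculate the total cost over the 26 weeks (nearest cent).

$24.04

Power = 6.7 A × 230 V = 1541 W = 1.541 kW
Runtime = 4 h/week × 26 weeks = 104 h
Energy = 1.541 kW × 104 h = 160.264 kWh
Cost = 160.264 kWh × $0.15/kWh = $24.04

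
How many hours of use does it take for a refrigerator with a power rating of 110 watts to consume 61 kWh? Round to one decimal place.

554.5 h

Hours = 61 kWh ÷ 0.11 kW = 554.5 h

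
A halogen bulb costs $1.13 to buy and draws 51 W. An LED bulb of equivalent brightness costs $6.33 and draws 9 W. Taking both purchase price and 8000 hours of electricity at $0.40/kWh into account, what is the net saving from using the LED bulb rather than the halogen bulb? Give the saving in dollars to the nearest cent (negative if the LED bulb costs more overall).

halogen bulb: $1.13 + (51/1000) kW × 8000 h × $0.40 = $1.13 + $163.2 = $164.33
LED bulb: $6.33 + (9/1000) kW × 8000 h × $0.40 = $6.33 + $28.8 = $35.13
Saving = $164.33 − $35.13 = $129.2

$129.20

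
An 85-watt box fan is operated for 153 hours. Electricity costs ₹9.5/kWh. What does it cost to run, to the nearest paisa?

₹123.55

Energy = 0.085 kW × 153 h = 13.005 kWh
Cost = 13.005 kWh × ₹9.5/kWh = ₹123.55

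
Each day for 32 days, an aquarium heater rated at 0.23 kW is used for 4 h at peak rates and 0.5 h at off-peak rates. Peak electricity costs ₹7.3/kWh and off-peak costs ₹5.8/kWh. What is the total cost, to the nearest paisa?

₹236.26

Peak energy = 0.23 kW × 4 h × 32 = 29.44 kWh
Off-peak energy = 0.23 kW × 0.5 h × 32 = 3.68 kWh
Cost = 29.44 × ₹7.3 + 3.68 × ₹5.8 = ₹214.912 + ₹21.344 = ₹236.26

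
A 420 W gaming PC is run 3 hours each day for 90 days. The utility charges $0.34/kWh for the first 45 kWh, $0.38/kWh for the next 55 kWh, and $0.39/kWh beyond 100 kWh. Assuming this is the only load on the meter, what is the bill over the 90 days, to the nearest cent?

Runtime = 3 h/day × 90 days = 270 h
Energy = 0.42 kW × 270 h = 113.4 kWh
Tier 1 (0–45 kWh): 45 × $0.34 = $15.3
Tier 2 (45–100 kWh): 55 × $0.38 = $20.9
Above 100 kWh: 13.4 × $0.39 = $5.226
Bill = $41.43

$41.43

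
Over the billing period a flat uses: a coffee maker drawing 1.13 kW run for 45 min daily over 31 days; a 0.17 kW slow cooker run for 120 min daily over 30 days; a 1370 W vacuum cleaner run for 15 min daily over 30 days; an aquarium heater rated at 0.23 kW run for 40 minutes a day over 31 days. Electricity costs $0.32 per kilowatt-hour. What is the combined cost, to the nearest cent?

coffee maker: Runtime = 45 min × 31 = 1395 min = 23.25 h
coffee maker: 1.13 kW × 23.25 h = 26.2725 kWh
slow cooker: Runtime = 120 min × 30 = 3600 min = 60 h
slow cooker: 0.17 kW × 60 h = 10.2 kWh
vacuum cleaner: Runtime = 15 min × 30 = 450 min = 7.5 h
vacuum cleaner: 1.37 kW × 7.5 h = 10.275 kWh
aquarium heater: Runtime = 40 min × 31 = 1240 min = 20.666666… h
aquarium heater: 0.23 kW × 20.666666… h = 4.753333… kWh
Total energy = 51.500833… kWh
Cost = 51.500833… × $0.32 = $16.48

$16.48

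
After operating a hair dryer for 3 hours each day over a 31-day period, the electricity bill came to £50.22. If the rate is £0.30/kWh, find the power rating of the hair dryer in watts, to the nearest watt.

Energy = £50.22 ÷ £0.30/kWh = 167.4 kWh
Runtime = 3 h/day × 31 days = 93 h
Power = 167.4 kWh ÷ 93 h = 1.8 kW = 1800 W

1800 W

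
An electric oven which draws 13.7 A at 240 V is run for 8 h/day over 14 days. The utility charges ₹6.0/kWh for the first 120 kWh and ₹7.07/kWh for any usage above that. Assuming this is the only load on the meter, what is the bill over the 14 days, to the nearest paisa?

Power = 13.7 A × 240 V = 3288 W = 3.288 kW
Runtime = 8 h/day × 14 days = 112 h
Energy = 3.288 kW × 112 h = 368.256 kWh
Tier 1 (0–120 kWh): 120 × ₹6.0 = ₹720
Above 120 kWh: 248.256 × ₹7.07 = ₹1755.16992
Bill = ₹2475.17

₹2475.17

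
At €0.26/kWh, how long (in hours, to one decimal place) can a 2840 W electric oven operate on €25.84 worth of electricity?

35.0 h

Energy available = €25.84 ÷ €0.26/kWh = 99.3846 kWh
Hours = 99.3846 kWh ÷ 2.84 kW = 35.0 h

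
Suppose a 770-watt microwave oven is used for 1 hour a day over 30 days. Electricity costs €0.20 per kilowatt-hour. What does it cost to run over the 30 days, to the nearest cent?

Runtime = 1 h/day × 30 days = 30 h
Energy = 0.77 kW × 30 h = 23.1 kWh
Cost = 23.1 kWh × €0.20/kWh = €4.62

€4.62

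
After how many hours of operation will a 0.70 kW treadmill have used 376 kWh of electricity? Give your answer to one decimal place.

537.1 h

Hours = 376 kWh ÷ 0.7 kW = 537.1 h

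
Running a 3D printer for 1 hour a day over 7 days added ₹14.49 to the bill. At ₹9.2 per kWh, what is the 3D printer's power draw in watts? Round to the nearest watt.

Energy = ₹14.49 ÷ ₹9.2/kWh = 1.575 kWh
Runtime = 1 h/day × 7 days = 7 h
Power = 1.575 kWh ÷ 7 h = 0.225 kW = 225 W

225 W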